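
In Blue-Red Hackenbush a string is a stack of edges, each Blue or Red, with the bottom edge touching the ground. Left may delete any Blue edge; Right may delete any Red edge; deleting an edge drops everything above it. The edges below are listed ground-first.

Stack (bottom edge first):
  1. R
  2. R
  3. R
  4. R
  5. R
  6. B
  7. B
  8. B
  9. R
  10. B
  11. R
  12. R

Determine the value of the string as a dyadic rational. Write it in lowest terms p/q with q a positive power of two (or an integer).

step 1: add R to get R; options L={ — } R={ 0 } gives -1
step 2: add R to get RR; options L={ — } R={ -1 0 } gives -2
step 3: add R to get RRR; options L={ — } R={ -2 -1 0 } gives -3
step 4: add R to get RRRR; options L={ — } R={ -3 -2 -1 0 } gives -4
step 5: add R to get RRRRR; options L={ — } R={ -4 -3 -2 -1 0 } gives -5
step 6: add B to get RRRRRB; options L={ -5 } R={ -4 -3 -2 -1 0 } gives -9/2
step 7: add B to get RRRRRBB; options L={ -5 -9/2 } R={ -4 -3 -2 -1 0 } gives -17/4
step 8: add B to get RRRRRBBB; options L={ -5 -9/2 -17/4 } R={ -4 -3 -2 -1 0 } gives -33/8
step 9: add R to get RRRRRBBBR; options L={ -5 -9/2 -17/4 } R={ -33/8 -4 -3 -2 -1 0 } gives -67/16
step 10: add B to get RRRRRBBBRB; options L={ -5 -9/2 -17/4 -67/16 } R={ -33/8 -4 -3 -2 -1 0 } gives -133/32
step 11: add R to get RRRRRBBBRBR; options L={ -5 -9/2 -17/4 -67/16 } R={ -133/32 -33/8 -4 -3 -2 -1 0 } gives -267/64
step 12: add R to get RRRRRBBBRBRR; options L={ -5 -9/2 -17/4 -67/16 } R={ -267/64 -133/32 -33/8 -4 -3 -2 -1 0 } gives -535/128

-535/128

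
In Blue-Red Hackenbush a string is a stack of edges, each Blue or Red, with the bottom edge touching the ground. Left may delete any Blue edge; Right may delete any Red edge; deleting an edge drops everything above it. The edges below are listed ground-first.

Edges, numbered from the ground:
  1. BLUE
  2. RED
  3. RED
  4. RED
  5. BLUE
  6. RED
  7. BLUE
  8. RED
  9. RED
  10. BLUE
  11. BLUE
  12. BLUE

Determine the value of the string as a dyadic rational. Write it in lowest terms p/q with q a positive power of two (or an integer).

val(B) = { 0 |  } => 1
val(BR) = { 0 | 1 } => 1/2
val(BRR) = { 0 | 1/2,1 } => 1/4
val(BRRR) = { 0 | 1/4,1/2,1 } => 1/8
val(BRRRB) = { 0,1/8 | 1/4,1/2,1 } => 3/16
val(BRRRBR) = { 0,1/8 | 3/16,1/4,1/2,1 } => 5/32
val(BRRRBRB) = { 0,1/8,5/32 | 3/16,1/4,1/2,1 } => 11/64
val(BRRRBRBR) = { 0,1/8,5/32 | 11/64,3/16,1/4,1/2,1 } => 21/128
val(BRRRBRBRR) = { 0,1/8,5/32 | 21/128,11/64,3/16,1/4,1/2,1 } => 41/256
val(BRRRBRBRRB) = { 0,1/8,5/32,41/256 | 21/128,11/64,3/16,1/4,1/2,1 } => 83/512
val(BRRRBRBRRBB) = { 0,1/8,5/32,41/256,83/512 | 21/128,11/64,3/16,1/4,1/2,1 } => 167/1024
val(BRRRBRBRRBBB) = { 0,1/8,5/32,41/256,83/512,167/1024 | 21/128,11/64,3/16,1/4,1/2,1 } => 335/2048

335/2048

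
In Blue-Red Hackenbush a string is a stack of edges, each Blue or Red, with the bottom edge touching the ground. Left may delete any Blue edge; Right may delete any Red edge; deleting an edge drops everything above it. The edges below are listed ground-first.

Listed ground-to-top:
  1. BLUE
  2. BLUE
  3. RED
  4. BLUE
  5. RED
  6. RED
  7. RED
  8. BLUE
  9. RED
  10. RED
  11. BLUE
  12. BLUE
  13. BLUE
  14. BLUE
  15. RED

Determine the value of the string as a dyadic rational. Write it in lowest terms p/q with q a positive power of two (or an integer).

12605/8192

Recurse on prefixes of the 15-edge string BLUE BLUE RED BLUE RED RED RED BLUE RED RED BLUE BLUE BLUE BLUE RED:
v(B) = { 0 |  } → 1
v(BB) = { 0, 1 |  } → 2
v(BBR) = { 0, 1 | 2 } → 3/2
v(BBRB) = { 0, 1, 3/2 | 2 } → 7/4
v(BBRBR) = { 0, 1, 3/2 | 7/4, 2 } → 13/8
v(BBRBRR) = { 0, 1, 3/2 | 13/8, 7/4, 2 } → 25/16
v(BBRBRRR) = { 0, 1, 3/2 | 25/16, 13/8, 7/4, 2 } → 49/32
v(BBRBRRRB) = { 0, 1, 3/2, 49/32 | 25/16, 13/8, 7/4, 2 } → 99/64
v(BBRBRRRBR) = { 0, 1, 3/2, 49/32 | 99/64, 25/16, 13/8, 7/4, 2 } → 197/128
v(BBRBRRRBRR) = { 0, 1, 3/2, 49/32 | 197/128, 99/64, 25/16, 13/8, 7/4, 2 } → 393/256
v(BBRBRRRBRRB) = { 0, 1, 3/2, 49/32, 393/256 | 197/128, 99/64, 25/16, 13/8, 7/4, 2 } → 787/512
v(BBRBRRRBRRBB) = { 0, 1, 3/2, 49/32, 393/256, 787/512 | 197/128, 99/64, 25/16, 13/8, 7/4, 2 } → 1575/1024
v(BBRBRRRBRRBBB) = { 0, 1, 3/2, 49/32, 393/256, 787/512, 1575/1024 | 197/128, 99/64, 25/16, 13/8, 7/4, 2 } → 3151/2048
v(BBRBRRRBRRBBBB) = { 0, 1, 3/2, 49/32, 393/256, 787/512, 1575/1024, 3151/2048 | 197/128, 99/64, 25/16, 13/8, 7/4, 2 } → 6303/4096
v(BBRBRRRBRRBBBBR) = { 0, 1, 3/2, 49/32, 393/256, 787/512, 1575/1024, 3151/2048 | 6303/4096, 197/128, 99/64, 25/16, 13/8, 7/4, 2 } → 12605/8192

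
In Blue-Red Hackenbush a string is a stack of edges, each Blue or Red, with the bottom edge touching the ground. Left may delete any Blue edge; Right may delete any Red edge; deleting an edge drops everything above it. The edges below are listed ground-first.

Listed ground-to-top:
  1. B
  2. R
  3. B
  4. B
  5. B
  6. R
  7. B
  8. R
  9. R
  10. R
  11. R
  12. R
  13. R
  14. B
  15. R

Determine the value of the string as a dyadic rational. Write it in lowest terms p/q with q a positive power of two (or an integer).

Recurse on prefixes of the 15-edge string B R B B B R B R R R R R R B R:
G_1 [B]  L=[0]  R=[—]  gives 1
G_2 [BR]  L=[0]  R=[1]  gives 1/2
G_3 [BRB]  L=[0; 1/2]  R=[1]  gives 3/4
G_4 [BRBB]  L=[0; 1/2; 3/4]  R=[1]  gives 7/8
G_5 [BRBBB]  L=[0; 1/2; 3/4; 7/8]  R=[1]  gives 15/16
G_6 [BRBBBR]  L=[0; 1/2; 3/4; 7/8]  R=[15/16; 1]  gives 29/32
G_7 [BRBBBRB]  L=[0; 1/2; 3/4; 7/8; 29/32]  R=[15/16; 1]  gives 59/64
G_8 [BRBBBRBR]  L=[0; 1/2; 3/4; 7/8; 29/32]  R=[59/64; 15/16; 1]  gives 117/128
G_9 [BRBBBRBRR]  L=[0; 1/2; 3/4; 7/8; 29/32]  R=[117/128; 59/64; 15/16; 1]  gives 233/256
G_10 [BRBBBRBRRR]  L=[0; 1/2; 3/4; 7/8; 29/32]  R=[233/256; 117/128; 59/64; 15/16; 1]  gives 465/512
G_11 [BRBBBRBRRRR]  L=[0; 1/2; 3/4; 7/8; 29/32]  R=[465/512; 233/256; 117/128; 59/64; 15/16; 1]  gives 929/1024
G_12 [BRBBBRBRRRRR]  L=[0; 1/2; 3/4; 7/8; 29/32]  R=[929/1024; 465/512; 233/256; 117/128; 59/64; 15/16; 1]  gives 1857/2048
G_13 [BRBBBRBRRRRRR]  L=[0; 1/2; 3/4; 7/8; 29/32]  R=[1857/2048; 929/1024; 465/512; 233/256; 117/128; 59/64; 15/16; 1]  gives 3713/4096
G_14 [BRBBBRBRRRRRRB]  L=[0; 1/2; 3/4; 7/8; 29/32; 3713/4096]  R=[1857/2048; 929/1024; 465/512; 233/256; 117/128; 59/64; 15/16; 1]  gives 7427/8192
G_15 [BRBBBRBRRRRRRBR]  L=[0; 1/2; 3/4; 7/8; 29/32; 3713/4096]  R=[7427/8192; 1857/2048; 929/1024; 465/512; 233/256; 117/128; 59/64; 15/16; 1]  gives 14853/16384

14853/16384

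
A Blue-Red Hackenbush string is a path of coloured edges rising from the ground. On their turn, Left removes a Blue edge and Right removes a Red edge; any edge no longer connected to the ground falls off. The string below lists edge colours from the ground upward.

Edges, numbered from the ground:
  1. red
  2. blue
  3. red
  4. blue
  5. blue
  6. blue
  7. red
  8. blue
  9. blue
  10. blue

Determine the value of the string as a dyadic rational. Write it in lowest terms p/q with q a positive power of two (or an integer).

Recurse on prefixes of the 10-edge string red blue red blue blue blue red blue blue blue:
1 of 10 · r · max L −∞ · min R 0 → -1
2 of 10 · rb · max L -1 · min R 0 → -1/2
3 of 10 · rbr · max L -1 · min R -1/2 → -3/4
4 of 10 · rbrb · max L -3/4 · min R -1/2 → -5/8
5 of 10 · rbrbb · max L -5/8 · min R -1/2 → -9/16
6 of 10 · rbrbbb · max L -9/16 · min R -1/2 → -17/32
7 of 10 · rbrbbbr · max L -9/16 · min R -17/32 → -35/64
8 of 10 · rbrbbbrb · max L -35/64 · min R -17/32 → -69/128
9 of 10 · rbrbbbrbb · max L -69/128 · min R -17/32 → -137/256
10 of 10 · rbrbbbrbbb · max L -137/256 · min R -17/32 → -273/512

-273/512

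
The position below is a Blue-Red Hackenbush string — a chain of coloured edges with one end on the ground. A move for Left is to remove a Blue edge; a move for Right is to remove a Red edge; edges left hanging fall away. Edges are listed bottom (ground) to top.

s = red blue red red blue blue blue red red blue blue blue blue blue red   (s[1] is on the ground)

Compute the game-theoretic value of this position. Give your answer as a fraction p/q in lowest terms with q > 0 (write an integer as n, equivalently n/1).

Recurse on prefixes of the 15-edge string red blue red red blue blue blue red red blue blue blue blue blue red:
1 of 15 · r · max L −∞ · min R 0 gives -1
2 of 15 · rb · max L -1 · min R 0 gives -1/2
3 of 15 · rbr · max L -1 · min R -1/2 gives -3/4
4 of 15 · rbrr · max L -1 · min R -3/4 gives -7/8
5 of 15 · rbrrb · max L -7/8 · min R -3/4 gives -13/16
6 of 15 · rbrrbb · max L -13/16 · min R -3/4 gives -25/32
7 of 15 · rbrrbbb · max L -25/32 · min R -3/4 gives -49/64
8 of 15 · rbrrbbbr · max L -25/32 · min R -49/64 gives -99/128
9 of 15 · rbrrbbbrr · max L -25/32 · min R -99/128 gives -199/256
10 of 15 · rbrrbbbrrb · max L -199/256 · min R -99/128 gives -397/512
11 of 15 · rbrrbbbrrbb · max L -397/512 · min R -99/128 gives -793/1024
12 of 15 · rbrrbbbrrbbb · max L -793/1024 · min R -99/128 gives -1585/2048
13 of 15 · rbrrbbbrrbbbb · max L -1585/2048 · min R -99/128 gives -3169/4096
14 of 15 · rbrrbbbrrbbbbb · max L -3169/4096 · min R -99/128 gives -6337/8192
15 of 15 · rbrrbbbrrbbbbbr · max L -3169/4096 · min R -6337/8192 gives -12675/16384

-12675/16384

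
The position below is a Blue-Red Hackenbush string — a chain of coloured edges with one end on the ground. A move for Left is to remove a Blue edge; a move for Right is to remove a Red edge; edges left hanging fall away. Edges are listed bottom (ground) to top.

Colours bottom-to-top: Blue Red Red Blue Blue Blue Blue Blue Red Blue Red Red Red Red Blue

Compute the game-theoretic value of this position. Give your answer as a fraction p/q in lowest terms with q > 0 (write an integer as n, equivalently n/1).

8003/16384

val(B) = { 0 | · } — 1
val(BR) = { 0 | 1 } — 1/2
val(BRR) = { 0 | 1/2,1 } — 1/4
val(BRRB) = { 0,1/4 | 1/2,1 } — 3/8
val(BRRBB) = { 0,1/4,3/8 | 1/2,1 } — 7/16
val(BRRBBB) = { 0,1/4,3/8,7/16 | 1/2,1 } — 15/32
val(BRRBBBB) = { 0,1/4,3/8,7/16,15/32 | 1/2,1 } — 31/64
val(BRRBBBBB) = { 0,1/4,3/8,7/16,15/32,31/64 | 1/2,1 } — 63/128
val(BRRBBBBBR) = { 0,1/4,3/8,7/16,15/32,31/64 | 63/128,1/2,1 } — 125/256
val(BRRBBBBBRB) = { 0,1/4,3/8,7/16,15/32,31/64,125/256 | 63/128,1/2,1 } — 251/512
val(BRRBBBBBRBR) = { 0,1/4,3/8,7/16,15/32,31/64,125/256 | 251/512,63/128,1/2,1 } — 501/1024
val(BRRBBBBBRBRR) = { 0,1/4,3/8,7/16,15/32,31/64,125/256 | 501/1024,251/512,63/128,1/2,1 } — 1001/2048
val(BRRBBBBBRBRRR) = { 0,1/4,3/8,7/16,15/32,31/64,125/256 | 1001/2048,501/1024,251/512,63/128,1/2,1 } — 2001/4096
val(BRRBBBBBRBRRRR) = { 0,1/4,3/8,7/16,15/32,31/64,125/256 | 2001/4096,1001/2048,501/1024,251/512,63/128,1/2,1 } — 4001/8192
val(BRRBBBBBRBRRRRB) = { 0,1/4,3/8,7/16,15/32,31/64,125/256,4001/8192 | 2001/4096,1001/2048,501/1024,251/512,63/128,1/2,1 } — 8003/16384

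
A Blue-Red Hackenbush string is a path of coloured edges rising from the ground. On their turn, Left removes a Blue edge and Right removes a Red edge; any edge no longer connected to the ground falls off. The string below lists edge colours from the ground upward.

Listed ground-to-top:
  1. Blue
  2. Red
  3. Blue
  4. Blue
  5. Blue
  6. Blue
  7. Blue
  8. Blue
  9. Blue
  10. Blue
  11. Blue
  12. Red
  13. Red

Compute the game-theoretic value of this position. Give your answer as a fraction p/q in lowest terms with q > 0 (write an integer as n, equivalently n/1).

4089/4096

value_1 [B]  L=[0]  R=[∅]  => 1
value_2 [BR]  L=[0]  R=[1]  => 1/2
value_3 [BRB]  L=[0 1/2]  R=[1]  => 3/4
value_4 [BRBB]  L=[0 1/2 3/4]  R=[1]  => 7/8
value_5 [BRBBB]  L=[0 1/2 3/4 7/8]  R=[1]  => 15/16
value_6 [BRBBBB]  L=[0 1/2 3/4 7/8 15/16]  R=[1]  => 31/32
value_7 [BRBBBBB]  L=[0 1/2 3/4 7/8 15/16 31/32]  R=[1]  => 63/64
value_8 [BRBBBBBB]  L=[0 1/2 3/4 7/8 15/16 31/32 63/64]  R=[1]  => 127/128
value_9 [BRBBBBBBB]  L=[0 1/2 3/4 7/8 15/16 31/32 63/64 127/128]  R=[1]  => 255/256
value_10 [BRBBBBBBBB]  L=[0 1/2 3/4 7/8 15/16 31/32 63/64 127/128 255/256]  R=[1]  => 511/512
value_11 [BRBBBBBBBBB]  L=[0 1/2 3/4 7/8 15/16 31/32 63/64 127/128 255/256 511/512]  R=[1]  => 1023/1024
value_12 [BRBBBBBBBBBR]  L=[0 1/2 3/4 7/8 15/16 31/32 63/64 127/128 255/256 511/512]  R=[1023/1024 1]  => 2045/2048
value_13 [BRBBBBBBBBBRR]  L=[0 1/2 3/4 7/8 15/16 31/32 63/64 127/128 255/256 511/512]  R=[2045/2048 1023/1024 1]  => 4089/4096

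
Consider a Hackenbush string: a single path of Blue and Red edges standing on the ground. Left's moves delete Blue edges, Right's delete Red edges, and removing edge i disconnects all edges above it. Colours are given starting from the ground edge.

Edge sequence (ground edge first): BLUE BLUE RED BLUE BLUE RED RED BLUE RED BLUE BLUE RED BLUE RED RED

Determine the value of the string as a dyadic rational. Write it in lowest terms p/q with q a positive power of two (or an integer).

14697/8192

B: Left { 0 }, Right { — } ⇒ simplest 1
BB: Left { 0 1 }, Right { — } ⇒ simplest 2
BBR: Left { 0 1 }, Right { 2 } ⇒ simplest 3/2
BBRB: Left { 0 1 3/2 }, Right { 2 } ⇒ simplest 7/4
BBRBB: Left { 0 1 3/2 7/4 }, Right { 2 } ⇒ simplest 15/8
BBRBBR: Left { 0 1 3/2 7/4 }, Right { 15/8 2 } ⇒ simplest 29/16
BBRBBRR: Left { 0 1 3/2 7/4 }, Right { 29/16 15/8 2 } ⇒ simplest 57/32
BBRBBRRB: Left { 0 1 3/2 7/4 57/32 }, Right { 29/16 15/8 2 } ⇒ simplest 115/64
BBRBBRRBR: Left { 0 1 3/2 7/4 57/32 }, Right { 115/64 29/16 15/8 2 } ⇒ simplest 229/128
BBRBBRRBRB: Left { 0 1 3/2 7/4 57/32 229/128 }, Right { 115/64 29/16 15/8 2 } ⇒ simplest 459/256
BBRBBRRBRBB: Left { 0 1 3/2 7/4 57/32 229/128 459/256 }, Right { 115/64 29/16 15/8 2 } ⇒ simplest 919/512
BBRBBRRBRBBR: Left { 0 1 3/2 7/4 57/32 229/128 459/256 }, Right { 919/512 115/64 29/16 15/8 2 } ⇒ simplest 1837/1024
BBRBBRRBRBBRB: Left { 0 1 3/2 7/4 57/32 229/128 459/256 1837/1024 }, Right { 919/512 115/64 29/16 15/8 2 } ⇒ simplest 3675/2048
BBRBBRRBRBBRBR: Left { 0 1 3/2 7/4 57/32 229/128 459/256 1837/1024 }, Right { 3675/2048 919/512 115/64 29/16 15/8 2 } ⇒ simplest 7349/4096
BBRBBRRBRBBRBRR: Left { 0 1 3/2 7/4 57/32 229/128 459/256 1837/1024 }, Right { 7349/4096 3675/2048 919/512 115/64 29/16 15/8 2 } ⇒ simplest 14697/8192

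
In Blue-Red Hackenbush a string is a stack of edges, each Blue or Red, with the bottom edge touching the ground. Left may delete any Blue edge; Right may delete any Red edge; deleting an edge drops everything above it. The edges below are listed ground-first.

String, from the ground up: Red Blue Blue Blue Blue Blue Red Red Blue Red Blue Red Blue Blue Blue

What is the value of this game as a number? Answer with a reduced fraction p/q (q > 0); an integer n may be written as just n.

Recurse on prefixes of the 15-edge string Red Blue Blue Blue Blue Blue Red Red Blue Red Blue Red Blue Blue Blue:
g_1 [R]  L=[]  R=[0]  ⇒ -1
g_2 [RB]  L=[-1]  R=[0]  ⇒ -1/2
g_3 [RBB]  L=[-1; -1/2]  R=[0]  ⇒ -1/4
g_4 [RBBB]  L=[-1; -1/2; -1/4]  R=[0]  ⇒ -1/8
g_5 [RBBBB]  L=[-1; -1/2; -1/4; -1/8]  R=[0]  ⇒ -1/16
g_6 [RBBBBB]  L=[-1; -1/2; -1/4; -1/8; -1/16]  R=[0]  ⇒ -1/32
g_7 [RBBBBBR]  L=[-1; -1/2; -1/4; -1/8; -1/16]  R=[-1/32; 0]  ⇒ -3/64
g_8 [RBBBBBRR]  L=[-1; -1/2; -1/4; -1/8; -1/16]  R=[-3/64; -1/32; 0]  ⇒ -7/128
g_9 [RBBBBBRRB]  L=[-1; -1/2; -1/4; -1/8; -1/16; -7/128]  R=[-3/64; -1/32; 0]  ⇒ -13/256
g_10 [RBBBBBRRBR]  L=[-1; -1/2; -1/4; -1/8; -1/16; -7/128]  R=[-13/256; -3/64; -1/32; 0]  ⇒ -27/512
g_11 [RBBBBBRRBRB]  L=[-1; -1/2; -1/4; -1/8; -1/16; -7/128; -27/512]  R=[-13/256; -3/64; -1/32; 0]  ⇒ -53/1024
g_12 [RBBBBBRRBRBR]  L=[-1; -1/2; -1/4; -1/8; -1/16; -7/128; -27/512]  R=[-53/1024; -13/256; -3/64; -1/32; 0]  ⇒ -107/2048
g_13 [RBBBBBRRBRBRB]  L=[-1; -1/2; -1/4; -1/8; -1/16; -7/128; -27/512; -107/2048]  R=[-53/1024; -13/256; -3/64; -1/32; 0]  ⇒ -213/4096
g_14 [RBBBBBRRBRBRBB]  L=[-1; -1/2; -1/4; -1/8; -1/16; -7/128; -27/512; -107/2048; -213/4096]  R=[-53/1024; -13/256; -3/64; -1/32; 0]  ⇒ -425/8192
g_15 [RBBBBBRRBRBRBBB]  L=[-1; -1/2; -1/4; -1/8; -1/16; -7/128; -27/512; -107/2048; -213/4096; -425/8192]  R=[-53/1024; -13/256; -3/64; -1/32; 0]  ⇒ -849/16384

-849/16384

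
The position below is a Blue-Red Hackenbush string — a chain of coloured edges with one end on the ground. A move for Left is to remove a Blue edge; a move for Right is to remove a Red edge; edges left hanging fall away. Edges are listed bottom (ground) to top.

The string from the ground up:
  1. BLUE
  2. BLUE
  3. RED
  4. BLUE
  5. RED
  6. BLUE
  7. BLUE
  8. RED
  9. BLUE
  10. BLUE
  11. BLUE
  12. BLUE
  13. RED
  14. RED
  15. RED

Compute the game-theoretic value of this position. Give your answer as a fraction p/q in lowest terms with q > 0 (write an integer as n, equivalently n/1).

14065/8192

Build value(s[:k]) for k = 1..15, string s = BLUE BLUE RED BLUE RED BLUE BLUE RED BLUE BLUE BLUE BLUE RED RED RED.
1 of 15 · B · max L 0 · min R +∞ → 1
2 of 15 · BB · max L 1 · min R +∞ → 2
3 of 15 · BBR · max L 1 · min R 2 → 3/2
4 of 15 · BBRB · max L 3/2 · min R 2 → 7/4
5 of 15 · BBRBR · max L 3/2 · min R 7/4 → 13/8
6 of 15 · BBRBRB · max L 13/8 · min R 7/4 → 27/16
7 of 15 · BBRBRBB · max L 27/16 · min R 7/4 → 55/32
8 of 15 · BBRBRBBR · max L 27/16 · min R 55/32 → 109/64
9 of 15 · BBRBRBBRB · max L 109/64 · min R 55/32 → 219/128
10 of 15 · BBRBRBBRBB · max L 219/128 · min R 55/32 → 439/256
11 of 15 · BBRBRBBRBBB · max L 439/256 · min R 55/32 → 879/512
12 of 15 · BBRBRBBRBBBB · max L 879/512 · min R 55/32 → 1759/1024
13 of 15 · BBRBRBBRBBBBR · max L 879/512 · min R 1759/1024 → 3517/2048
14 of 15 · BBRBRBBRBBBBRR · max L 879/512 · min R 3517/2048 → 7033/4096
15 of 15 · BBRBRBBRBBBBRRR · max L 879/512 · min R 7033/4096 → 14065/8192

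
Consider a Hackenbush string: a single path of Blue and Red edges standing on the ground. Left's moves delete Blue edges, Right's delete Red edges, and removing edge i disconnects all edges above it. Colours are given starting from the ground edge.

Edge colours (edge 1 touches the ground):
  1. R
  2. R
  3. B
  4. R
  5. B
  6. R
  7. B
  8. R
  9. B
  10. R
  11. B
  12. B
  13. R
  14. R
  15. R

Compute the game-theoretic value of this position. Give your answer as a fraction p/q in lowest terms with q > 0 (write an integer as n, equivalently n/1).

g(R) = {  | 0 } — -1
g(RR) = {  | -1,0 } — -2
g(RRB) = { -2 | -1,0 } — -3/2
g(RRBR) = { -2 | -3/2,-1,0 } — -7/4
g(RRBRB) = { -2,-7/4 | -3/2,-1,0 } — -13/8
g(RRBRBR) = { -2,-7/4 | -13/8,-3/2,-1,0 } — -27/16
g(RRBRBRB) = { -2,-7/4,-27/16 | -13/8,-3/2,-1,0 } — -53/32
g(RRBRBRBR) = { -2,-7/4,-27/16 | -53/32,-13/8,-3/2,-1,0 } — -107/64
g(RRBRBRBRB) = { -2,-7/4,-27/16,-107/64 | -53/32,-13/8,-3/2,-1,0 } — -213/128
g(RRBRBRBRBR) = { -2,-7/4,-27/16,-107/64 | -213/128,-53/32,-13/8,-3/2,-1,0 } — -427/256
g(RRBRBRBRBRB) = { -2,-7/4,-27/16,-107/64,-427/256 | -213/128,-53/32,-13/8,-3/2,-1,0 } — -853/512
g(RRBRBRBRBRBB) = { -2,-7/4,-27/16,-107/64,-427/256,-853/512 | -213/128,-53/32,-13/8,-3/2,-1,0 } — -1705/1024
g(RRBRBRBRBRBBR) = { -2,-7/4,-27/16,-107/64,-427/256,-853/512 | -1705/1024,-213/128,-53/32,-13/8,-3/2,-1,0 } — -3411/2048
g(RRBRBRBRBRBBRR) = { -2,-7/4,-27/16,-107/64,-427/256,-853/512 | -3411/2048,-1705/1024,-213/128,-53/32,-13/8,-3/2,-1,0 } — -6823/4096
g(RRBRBRBRBRBBRRR) = { -2,-7/4,-27/16,-107/64,-427/256,-853/512 | -6823/4096,-3411/2048,-1705/1024,-213/128,-53/32,-13/8,-3/2,-1,0 } — -13647/8192

-13647/8192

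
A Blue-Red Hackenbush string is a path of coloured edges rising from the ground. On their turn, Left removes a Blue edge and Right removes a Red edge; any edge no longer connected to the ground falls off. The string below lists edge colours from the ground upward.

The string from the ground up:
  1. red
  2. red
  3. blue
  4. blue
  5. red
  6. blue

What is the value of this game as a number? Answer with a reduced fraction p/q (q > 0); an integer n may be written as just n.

-21/16

edge 1 of 6 (red): { (no moves) | 0 } so -1
edge 2 of 6 (red): { (no moves) | -1, 0 } so -2
edge 3 of 6 (blue): { -2 | -1, 0 } so -3/2
edge 4 of 6 (blue): { -2, -3/2 | -1, 0 } so -5/4
edge 5 of 6 (red): { -2, -3/2 | -5/4, -1, 0 } so -11/8
edge 6 of 6 (blue): { -2, -3/2, -11/8 | -5/4, -1, 0 } so -21/16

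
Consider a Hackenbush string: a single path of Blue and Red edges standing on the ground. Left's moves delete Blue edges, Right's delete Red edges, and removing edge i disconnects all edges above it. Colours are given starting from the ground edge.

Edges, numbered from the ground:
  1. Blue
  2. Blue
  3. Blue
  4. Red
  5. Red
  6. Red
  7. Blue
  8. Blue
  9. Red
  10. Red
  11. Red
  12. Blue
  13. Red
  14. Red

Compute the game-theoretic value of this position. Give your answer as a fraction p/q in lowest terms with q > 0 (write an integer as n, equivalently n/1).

Build v(s[:k]) for k = 1..14, string s = Blue Blue Blue Red Red Red Blue Blue Red Red Red Blue Red Red.
v(B) = { 0 | · } = 1
v(BB) = { 0,1 | · } = 2
v(BBB) = { 0,1,2 | · } = 3
v(BBBR) = { 0,1,2 | 3 } = 5/2
v(BBBRR) = { 0,1,2 | 5/2,3 } = 9/4
v(BBBRRR) = { 0,1,2 | 9/4,5/2,3 } = 17/8
v(BBBRRRB) = { 0,1,2,17/8 | 9/4,5/2,3 } = 35/16
v(BBBRRRBB) = { 0,1,2,17/8,35/16 | 9/4,5/2,3 } = 71/32
v(BBBRRRBBR) = { 0,1,2,17/8,35/16 | 71/32,9/4,5/2,3 } = 141/64
v(BBBRRRBBRR) = { 0,1,2,17/8,35/16 | 141/64,71/32,9/4,5/2,3 } = 281/128
v(BBBRRRBBRRR) = { 0,1,2,17/8,35/16 | 281/128,141/64,71/32,9/4,5/2,3 } = 561/256
v(BBBRRRBBRRRB) = { 0,1,2,17/8,35/16,561/256 | 281/128,141/64,71/32,9/4,5/2,3 } = 1123/512
v(BBBRRRBBRRRBR) = { 0,1,2,17/8,35/16,561/256 | 1123/512,281/128,141/64,71/32,9/4,5/2,3 } = 2245/1024
v(BBBRRRBBRRRBRR) = { 0,1,2,17/8,35/16,561/256 | 2245/1024,1123/512,281/128,141/64,71/32,9/4,5/2,3 } = 4489/2048

4489/2048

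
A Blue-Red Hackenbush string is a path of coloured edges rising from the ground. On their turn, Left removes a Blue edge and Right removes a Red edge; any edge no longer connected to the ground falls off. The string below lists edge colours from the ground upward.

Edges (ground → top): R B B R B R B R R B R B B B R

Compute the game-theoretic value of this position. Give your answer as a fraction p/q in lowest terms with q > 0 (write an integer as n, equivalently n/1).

-5539/16384

Recurse on prefixes of the 15-edge string R B B R B R B R R B R B B B R:
g(R) = { none | 0 } gives -1
g(RB) = { -1 | 0 } gives -1/2
g(RBB) = { -1,-1/2 | 0 } gives -1/4
g(RBBR) = { -1,-1/2 | -1/4,0 } gives -3/8
g(RBBRB) = { -1,-1/2,-3/8 | -1/4,0 } gives -5/16
g(RBBRBR) = { -1,-1/2,-3/8 | -5/16,-1/4,0 } gives -11/32
g(RBBRBRB) = { -1,-1/2,-3/8,-11/32 | -5/16,-1/4,0 } gives -21/64
g(RBBRBRBR) = { -1,-1/2,-3/8,-11/32 | -21/64,-5/16,-1/4,0 } gives -43/128
g(RBBRBRBRR) = { -1,-1/2,-3/8,-11/32 | -43/128,-21/64,-5/16,-1/4,0 } gives -87/256
g(RBBRBRBRRB) = { -1,-1/2,-3/8,-11/32,-87/256 | -43/128,-21/64,-5/16,-1/4,0 } gives -173/512
g(RBBRBRBRRBR) = { -1,-1/2,-3/8,-11/32,-87/256 | -173/512,-43/128,-21/64,-5/16,-1/4,0 } gives -347/1024
g(RBBRBRBRRBRB) = { -1,-1/2,-3/8,-11/32,-87/256,-347/1024 | -173/512,-43/128,-21/64,-5/16,-1/4,0 } gives -693/2048
g(RBBRBRBRRBRBB) = { -1,-1/2,-3/8,-11/32,-87/256,-347/1024,-693/2048 | -173/512,-43/128,-21/64,-5/16,-1/4,0 } gives -1385/4096
g(RBBRBRBRRBRBBB) = { -1,-1/2,-3/8,-11/32,-87/256,-347/1024,-693/2048,-1385/4096 | -173/512,-43/128,-21/64,-5/16,-1/4,0 } gives -2769/8192
g(RBBRBRBRRBRBBBR) = { -1,-1/2,-3/8,-11/32,-87/256,-347/1024,-693/2048,-1385/4096 | -2769/8192,-173/512,-43/128,-21/64,-5/16,-1/4,0 } gives -5539/16384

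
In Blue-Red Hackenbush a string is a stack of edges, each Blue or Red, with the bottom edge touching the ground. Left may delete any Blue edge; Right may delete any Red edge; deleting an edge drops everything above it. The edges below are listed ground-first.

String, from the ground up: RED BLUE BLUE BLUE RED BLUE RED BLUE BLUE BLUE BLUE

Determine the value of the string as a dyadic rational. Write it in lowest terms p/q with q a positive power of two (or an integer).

-161/1024

1 of 11 · R · max L −∞ · min R 0 — -1
2 of 11 · RB · max L -1 · min R 0 — -1/2
3 of 11 · RBB · max L -1/2 · min R 0 — -1/4
4 of 11 · RBBB · max L -1/4 · min R 0 — -1/8
5 of 11 · RBBBR · max L -1/4 · min R -1/8 — -3/16
6 of 11 · RBBBRB · max L -3/16 · min R -1/8 — -5/32
7 of 11 · RBBBRBR · max L -3/16 · min R -5/32 — -11/64
8 of 11 · RBBBRBRB · max L -11/64 · min R -5/32 — -21/128
9 of 11 · RBBBRBRBB · max L -21/128 · min R -5/32 — -41/256
10 of 11 · RBBBRBRBBB · max L -41/256 · min R -5/32 — -81/512
11 of 11 · RBBBRBRBBBB · max L -81/512 · min R -5/32 — -161/1024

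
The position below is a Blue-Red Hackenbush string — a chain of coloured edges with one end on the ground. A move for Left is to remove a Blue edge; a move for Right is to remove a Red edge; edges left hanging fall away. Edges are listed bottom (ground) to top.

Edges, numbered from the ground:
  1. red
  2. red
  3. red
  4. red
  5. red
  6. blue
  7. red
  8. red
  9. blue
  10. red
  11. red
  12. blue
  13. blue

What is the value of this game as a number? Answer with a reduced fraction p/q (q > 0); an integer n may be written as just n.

-1241/256

Prefix values for red red red red red blue red red blue red red blue blue via {L|R} + simplicity:
r: Left { — }, Right { 0 } = simplest -1
rr: Left { — }, Right { -1,0 } = simplest -2
rrr: Left { — }, Right { -2,-1,0 } = simplest -3
rrrr: Left { — }, Right { -3,-2,-1,0 } = simplest -4
rrrrr: Left { — }, Right { -4,-3,-2,-1,0 } = simplest -5
rrrrrb: Left { -5 }, Right { -4,-3,-2,-1,0 } = simplest -9/2
rrrrrbr: Left { -5 }, Right { -9/2,-4,-3,-2,-1,0 } = simplest -19/4
rrrrrbrr: Left { -5 }, Right { -19/4,-9/2,-4,-3,-2,-1,0 } = simplest -39/8
rrrrrbrrb: Left { -5,-39/8 }, Right { -19/4,-9/2,-4,-3,-2,-1,0 } = simplest -77/16
rrrrrbrrbr: Left { -5,-39/8 }, Right { -77/16,-19/4,-9/2,-4,-3,-2,-1,0 } = simplest -155/32
rrrrrbrrbrr: Left { -5,-39/8 }, Right { -155/32,-77/16,-19/4,-9/2,-4,-3,-2,-1,0 } = simplest -311/64
rrrrrbrrbrrb: Left { -5,-39/8,-311/64 }, Right { -155/32,-77/16,-19/4,-9/2,-4,-3,-2,-1,0 } = simplest -621/128
rrrrrbrrbrrbb: Left { -5,-39/8,-311/64,-621/128 }, Right { -155/32,-77/16,-19/4,-9/2,-4,-3,-2,-1,0 } = simplest -1241/256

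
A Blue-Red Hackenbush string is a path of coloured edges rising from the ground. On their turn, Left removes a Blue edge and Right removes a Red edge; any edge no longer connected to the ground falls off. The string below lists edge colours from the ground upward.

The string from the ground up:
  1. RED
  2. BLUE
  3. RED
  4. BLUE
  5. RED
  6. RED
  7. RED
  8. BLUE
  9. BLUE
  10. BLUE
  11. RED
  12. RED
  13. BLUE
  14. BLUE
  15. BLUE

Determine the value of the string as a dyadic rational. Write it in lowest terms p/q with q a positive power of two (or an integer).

edge 1 of 15 (RED): { — | 0 } = -1
edge 2 of 15 (BLUE): { -1 | 0 } = -1/2
edge 3 of 15 (RED): { -1 | -1/2,0 } = -3/4
edge 4 of 15 (BLUE): { -1,-3/4 | -1/2,0 } = -5/8
edge 5 of 15 (RED): { -1,-3/4 | -5/8,-1/2,0 } = -11/16
edge 6 of 15 (RED): { -1,-3/4 | -11/16,-5/8,-1/2,0 } = -23/32
edge 7 of 15 (RED): { -1,-3/4 | -23/32,-11/16,-5/8,-1/2,0 } = -47/64
edge 8 of 15 (BLUE): { -1,-3/4,-47/64 | -23/32,-11/16,-5/8,-1/2,0 } = -93/128
edge 9 of 15 (BLUE): { -1,-3/4,-47/64,-93/128 | -23/32,-11/16,-5/8,-1/2,0 } = -185/256
edge 10 of 15 (BLUE): { -1,-3/4,-47/64,-93/128,-185/256 | -23/32,-11/16,-5/8,-1/2,0 } = -369/512
edge 11 of 15 (RED): { -1,-3/4,-47/64,-93/128,-185/256 | -369/512,-23/32,-11/16,-5/8,-1/2,0 } = -739/1024
edge 12 of 15 (RED): { -1,-3/4,-47/64,-93/128,-185/256 | -739/1024,-369/512,-23/32,-11/16,-5/8,-1/2,0 } = -1479/2048
edge 13 of 15 (BLUE): { -1,-3/4,-47/64,-93/128,-185/256,-1479/2048 | -739/1024,-369/512,-23/32,-11/16,-5/8,-1/2,0 } = -2957/4096
edge 14 of 15 (BLUE): { -1,-3/4,-47/64,-93/128,-185/256,-1479/2048,-2957/4096 | -739/1024,-369/512,-23/32,-11/16,-5/8,-1/2,0 } = -5913/8192
edge 15 of 15 (BLUE): { -1,-3/4,-47/64,-93/128,-185/256,-1479/2048,-2957/4096,-5913/8192 | -739/1024,-369/512,-23/32,-11/16,-5/8,-1/2,0 } = -11825/16384

-11825/16384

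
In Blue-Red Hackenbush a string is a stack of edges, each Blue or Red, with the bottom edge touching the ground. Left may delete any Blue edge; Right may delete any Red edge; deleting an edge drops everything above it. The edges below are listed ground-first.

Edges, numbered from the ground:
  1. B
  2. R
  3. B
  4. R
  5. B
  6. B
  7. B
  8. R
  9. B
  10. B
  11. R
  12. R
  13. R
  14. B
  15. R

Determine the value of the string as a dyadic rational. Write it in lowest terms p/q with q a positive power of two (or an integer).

step 1: add B to get B; options L={ 0 } R={ (no moves) } → 1
step 2: add R to get BR; options L={ 0 } R={ 1 } → 1/2
step 3: add B to get BRB; options L={ 0; 1/2 } R={ 1 } → 3/4
step 4: add R to get BRBR; options L={ 0; 1/2 } R={ 3/4; 1 } → 5/8
step 5: add B to get BRBRB; options L={ 0; 1/2; 5/8 } R={ 3/4; 1 } → 11/16
step 6: add B to get BRBRBB; options L={ 0; 1/2; 5/8; 11/16 } R={ 3/4; 1 } → 23/32
step 7: add B to get BRBRBBB; options L={ 0; 1/2; 5/8; 11/16; 23/32 } R={ 3/4; 1 } → 47/64
step 8: add R to get BRBRBBBR; options L={ 0; 1/2; 5/8; 11/16; 23/32 } R={ 47/64; 3/4; 1 } → 93/128
step 9: add B to get BRBRBBBRB; options L={ 0; 1/2; 5/8; 11/16; 23/32; 93/128 } R={ 47/64; 3/4; 1 } → 187/256
step 10: add B to get BRBRBBBRBB; options L={ 0; 1/2; 5/8; 11/16; 23/32; 93/128; 187/256 } R={ 47/64; 3/4; 1 } → 375/512
step 11: add R to get BRBRBBBRBBR; options L={ 0; 1/2; 5/8; 11/16; 23/32; 93/128; 187/256 } R={ 375/512; 47/64; 3/4; 1 } → 749/1024
step 12: add R to get BRBRBBBRBBRR; options L={ 0; 1/2; 5/8; 11/16; 23/32; 93/128; 187/256 } R={ 749/1024; 375/512; 47/64; 3/4; 1 } → 1497/2048
step 13: add R to get BRBRBBBRBBRRR; options L={ 0; 1/2; 5/8; 11/16; 23/32; 93/128; 187/256 } R={ 1497/2048; 749/1024; 375/512; 47/64; 3/4; 1 } → 2993/4096
step 14: add B to get BRBRBBBRBBRRRB; options L={ 0; 1/2; 5/8; 11/16; 23/32; 93/128; 187/256; 2993/4096 } R={ 1497/2048; 749/1024; 375/512; 47/64; 3/4; 1 } → 5987/8192
step 15: add R to get BRBRBBBRBBRRRBR; options L={ 0; 1/2; 5/8; 11/16; 23/32; 93/128; 187/256; 2993/4096 } R={ 5987/8192; 1497/2048; 749/1024; 375/512; 47/64; 3/4; 1 } → 11973/16384

11973/16384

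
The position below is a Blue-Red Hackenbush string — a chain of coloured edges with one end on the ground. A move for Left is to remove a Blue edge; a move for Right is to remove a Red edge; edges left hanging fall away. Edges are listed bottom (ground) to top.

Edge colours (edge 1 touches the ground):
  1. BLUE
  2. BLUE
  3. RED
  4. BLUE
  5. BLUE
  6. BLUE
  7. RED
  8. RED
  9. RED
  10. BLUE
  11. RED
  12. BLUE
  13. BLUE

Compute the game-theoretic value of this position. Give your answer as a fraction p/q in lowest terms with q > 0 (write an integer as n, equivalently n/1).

Build G(s[:k]) for k = 1..13, string s = BLUE BLUE RED BLUE BLUE BLUE RED RED RED BLUE RED BLUE BLUE.
step 1: add BLUE to get B; options L={ 0 } R={  } — 1
step 2: add BLUE to get BB; options L={ 0,1 } R={  } — 2
step 3: add RED to get BBR; options L={ 0,1 } R={ 2 } — 3/2
step 4: add BLUE to get BBRB; options L={ 0,1,3/2 } R={ 2 } — 7/4
step 5: add BLUE to get BBRBB; options L={ 0,1,3/2,7/4 } R={ 2 } — 15/8
step 6: add BLUE to get BBRBBB; options L={ 0,1,3/2,7/4,15/8 } R={ 2 } — 31/16
step 7: add RED to get BBRBBBR; options L={ 0,1,3/2,7/4,15/8 } R={ 31/16,2 } — 61/32
step 8: add RED to get BBRBBBRR; options L={ 0,1,3/2,7/4,15/8 } R={ 61/32,31/16,2 } — 121/64
step 9: add RED to get BBRBBBRRR; options L={ 0,1,3/2,7/4,15/8 } R={ 121/64,61/32,31/16,2 } — 241/128
step 10: add BLUE to get BBRBBBRRRB; options L={ 0,1,3/2,7/4,15/8,241/128 } R={ 121/64,61/32,31/16,2 } — 483/256
step 11: add RED to get BBRBBBRRRBR; options L={ 0,1,3/2,7/4,15/8,241/128 } R={ 483/256,121/64,61/32,31/16,2 } — 965/512
step 12: add BLUE to get BBRBBBRRRBRB; options L={ 0,1,3/2,7/4,15/8,241/128,965/512 } R={ 483/256,121/64,61/32,31/16,2 } — 1931/1024
step 13: add BLUE to get BBRBBBRRRBRBB; options L={ 0,1,3/2,7/4,15/8,241/128,965/512,1931/1024 } R={ 483/256,121/64,61/32,31/16,2 } — 3863/2048

3863/2048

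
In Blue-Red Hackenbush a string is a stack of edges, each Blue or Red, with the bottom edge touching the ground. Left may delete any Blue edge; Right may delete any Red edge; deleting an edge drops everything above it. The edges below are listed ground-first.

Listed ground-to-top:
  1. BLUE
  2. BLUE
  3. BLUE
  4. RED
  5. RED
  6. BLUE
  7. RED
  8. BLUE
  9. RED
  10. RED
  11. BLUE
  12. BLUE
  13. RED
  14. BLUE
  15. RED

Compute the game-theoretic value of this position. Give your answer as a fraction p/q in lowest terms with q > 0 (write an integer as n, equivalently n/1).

Prefix values for BLUE BLUE BLUE RED RED BLUE RED BLUE RED RED BLUE BLUE RED BLUE RED via {L|R} + simplicity:
edge 1 of 15 (BLUE): { 0 | ∅ } → 1
edge 2 of 15 (BLUE): { 0; 1 | ∅ } → 2
edge 3 of 15 (BLUE): { 0; 1; 2 | ∅ } → 3
edge 4 of 15 (RED): { 0; 1; 2 | 3 } → 5/2
edge 5 of 15 (RED): { 0; 1; 2 | 5/2; 3 } → 9/4
edge 6 of 15 (BLUE): { 0; 1; 2; 9/4 | 5/2; 3 } → 19/8
edge 7 of 15 (RED): { 0; 1; 2; 9/4 | 19/8; 5/2; 3 } → 37/16
edge 8 of 15 (BLUE): { 0; 1; 2; 9/4; 37/16 | 19/8; 5/2; 3 } → 75/32
edge 9 of 15 (RED): { 0; 1; 2; 9/4; 37/16 | 75/32; 19/8; 5/2; 3 } → 149/64
edge 10 of 15 (RED): { 0; 1; 2; 9/4; 37/16 | 149/64; 75/32; 19/8; 5/2; 3 } → 297/128
edge 11 of 15 (BLUE): { 0; 1; 2; 9/4; 37/16; 297/128 | 149/64; 75/32; 19/8; 5/2; 3 } → 595/256
edge 12 of 15 (BLUE): { 0; 1; 2; 9/4; 37/16; 297/128; 595/256 | 149/64; 75/32; 19/8; 5/2; 3 } → 1191/512
edge 13 of 15 (RED): { 0; 1; 2; 9/4; 37/16; 297/128; 595/256 | 1191/512; 149/64; 75/32; 19/8; 5/2; 3 } → 2381/1024
edge 14 of 15 (BLUE): { 0; 1; 2; 9/4; 37/16; 297/128; 595/256; 2381/1024 | 1191/512; 149/64; 75/32; 19/8; 5/2; 3 } → 4763/2048
edge 15 of 15 (RED): { 0; 1; 2; 9/4; 37/16; 297/128; 595/256; 2381/1024 | 4763/2048; 1191/512; 149/64; 75/32; 19/8; 5/2; 3 } → 9525/4096

9525/4096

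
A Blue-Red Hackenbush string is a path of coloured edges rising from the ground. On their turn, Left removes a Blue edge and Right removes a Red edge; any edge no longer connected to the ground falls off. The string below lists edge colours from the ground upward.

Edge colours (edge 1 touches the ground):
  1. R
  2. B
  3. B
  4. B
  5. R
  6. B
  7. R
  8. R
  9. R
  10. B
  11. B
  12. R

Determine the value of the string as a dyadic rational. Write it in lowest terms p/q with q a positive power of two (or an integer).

-371/2048

value_1 [R]  L=[·]  R=[0]  — -1
value_2 [RB]  L=[-1]  R=[0]  — -1/2
value_3 [RBB]  L=[-1,-1/2]  R=[0]  — -1/4
value_4 [RBBB]  L=[-1,-1/2,-1/4]  R=[0]  — -1/8
value_5 [RBBBR]  L=[-1,-1/2,-1/4]  R=[-1/8,0]  — -3/16
value_6 [RBBBRB]  L=[-1,-1/2,-1/4,-3/16]  R=[-1/8,0]  — -5/32
value_7 [RBBBRBR]  L=[-1,-1/2,-1/4,-3/16]  R=[-5/32,-1/8,0]  — -11/64
value_8 [RBBBRBRR]  L=[-1,-1/2,-1/4,-3/16]  R=[-11/64,-5/32,-1/8,0]  — -23/128
value_9 [RBBBRBRRR]  L=[-1,-1/2,-1/4,-3/16]  R=[-23/128,-11/64,-5/32,-1/8,0]  — -47/256
value_10 [RBBBRBRRRB]  L=[-1,-1/2,-1/4,-3/16,-47/256]  R=[-23/128,-11/64,-5/32,-1/8,0]  — -93/512
value_11 [RBBBRBRRRBB]  L=[-1,-1/2,-1/4,-3/16,-47/256,-93/512]  R=[-23/128,-11/64,-5/32,-1/8,0]  — -185/1024
value_12 [RBBBRBRRRBBR]  L=[-1,-1/2,-1/4,-3/16,-47/256,-93/512]  R=[-185/1024,-23/128,-11/64,-5/32,-1/8,0]  — -371/2048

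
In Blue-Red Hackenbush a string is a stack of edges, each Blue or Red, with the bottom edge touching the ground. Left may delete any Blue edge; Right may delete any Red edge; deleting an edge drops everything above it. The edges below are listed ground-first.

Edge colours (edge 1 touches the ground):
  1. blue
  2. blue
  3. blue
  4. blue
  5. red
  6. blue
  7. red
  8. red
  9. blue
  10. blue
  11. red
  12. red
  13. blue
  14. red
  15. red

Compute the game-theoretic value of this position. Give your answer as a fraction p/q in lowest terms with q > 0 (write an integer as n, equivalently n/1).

1 of 15 · b · max L 0 · min R +∞ = 1
2 of 15 · bb · max L 1 · min R +∞ = 2
3 of 15 · bbb · max L 2 · min R +∞ = 3
4 of 15 · bbbb · max L 3 · min R +∞ = 4
5 of 15 · bbbbr · max L 3 · min R 4 = 7/2
6 of 15 · bbbbrb · max L 7/2 · min R 4 = 15/4
7 of 15 · bbbbrbr · max L 7/2 · min R 15/4 = 29/8
8 of 15 · bbbbrbrr · max L 7/2 · min R 29/8 = 57/16
9 of 15 · bbbbrbrrb · max L 57/16 · min R 29/8 = 115/32
10 of 15 · bbbbrbrrbb · max L 115/32 · min R 29/8 = 231/64
11 of 15 · bbbbrbrrbbr · max L 115/32 · min R 231/64 = 461/128
12 of 15 · bbbbrbrrbbrr · max L 115/32 · min R 461/128 = 921/256
13 of 15 · bbbbrbrrbbrrb · max L 921/256 · min R 461/128 = 1843/512
14 of 15 · bbbbrbrrbbrrbr · max L 921/256 · min R 1843/512 = 3685/1024
15 of 15 · bbbbrbrrbbrrbrr · max L 921/256 · min R 3685/1024 = 7369/2048

7369/2048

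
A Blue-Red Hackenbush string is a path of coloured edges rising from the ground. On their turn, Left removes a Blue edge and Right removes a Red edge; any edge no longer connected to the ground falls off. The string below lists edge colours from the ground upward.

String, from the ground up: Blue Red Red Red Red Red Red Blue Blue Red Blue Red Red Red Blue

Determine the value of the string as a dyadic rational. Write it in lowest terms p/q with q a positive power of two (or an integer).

419/16384

1 of 15 · B · max L 0 · min R +∞ => 1
2 of 15 · BR · max L 0 · min R 1 => 1/2
3 of 15 · BRR · max L 0 · min R 1/2 => 1/4
4 of 15 · BRRR · max L 0 · min R 1/4 => 1/8
5 of 15 · BRRRR · max L 0 · min R 1/8 => 1/16
6 of 15 · BRRRRR · max L 0 · min R 1/16 => 1/32
7 of 15 · BRRRRRR · max L 0 · min R 1/32 => 1/64
8 of 15 · BRRRRRRB · max L 1/64 · min R 1/32 => 3/128
9 of 15 · BRRRRRRBB · max L 3/128 · min R 1/32 => 7/256
10 of 15 · BRRRRRRBBR · max L 3/128 · min R 7/256 => 13/512
11 of 15 · BRRRRRRBBRB · max L 13/512 · min R 7/256 => 27/1024
12 of 15 · BRRRRRRBBRBR · max L 13/512 · min R 27/1024 => 53/2048
13 of 15 · BRRRRRRBBRBRR · max L 13/512 · min R 53/2048 => 105/4096
14 of 15 · BRRRRRRBBRBRRR · max L 13/512 · min R 105/4096 => 209/8192
15 of 15 · BRRRRRRBBRBRRRB · max L 209/8192 · min R 105/4096 => 419/16384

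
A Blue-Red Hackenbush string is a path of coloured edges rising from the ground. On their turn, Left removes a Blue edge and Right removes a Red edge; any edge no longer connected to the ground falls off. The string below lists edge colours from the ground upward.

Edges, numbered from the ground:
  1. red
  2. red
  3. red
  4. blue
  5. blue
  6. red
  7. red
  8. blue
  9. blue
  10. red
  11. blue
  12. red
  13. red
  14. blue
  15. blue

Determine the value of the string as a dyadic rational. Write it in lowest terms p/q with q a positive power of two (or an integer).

edge 1 of 15 (red): { ∅ | 0 } = -1
edge 2 of 15 (red): { ∅ | -1; 0 } = -2
edge 3 of 15 (red): { ∅ | -2; -1; 0 } = -3
edge 4 of 15 (blue): { -3 | -2; -1; 0 } = -5/2
edge 5 of 15 (blue): { -3; -5/2 | -2; -1; 0 } = -9/4
edge 6 of 15 (red): { -3; -5/2 | -9/4; -2; -1; 0 } = -19/8
edge 7 of 15 (red): { -3; -5/2 | -19/8; -9/4; -2; -1; 0 } = -39/16
edge 8 of 15 (blue): { -3; -5/2; -39/16 | -19/8; -9/4; -2; -1; 0 } = -77/32
edge 9 of 15 (blue): { -3; -5/2; -39/16; -77/32 | -19/8; -9/4; -2; -1; 0 } = -153/64
edge 10 of 15 (red): { -3; -5/2; -39/16; -77/32 | -153/64; -19/8; -9/4; -2; -1; 0 } = -307/128
edge 11 of 15 (blue): { -3; -5/2; -39/16; -77/32; -307/128 | -153/64; -19/8; -9/4; -2; -1; 0 } = -613/256
edge 12 of 15 (red): { -3; -5/2; -39/16; -77/32; -307/128 | -613/256; -153/64; -19/8; -9/4; -2; -1; 0 } = -1227/512
edge 13 of 15 (red): { -3; -5/2; -39/16; -77/32; -307/128 | -1227/512; -613/256; -153/64; -19/8; -9/4; -2; -1; 0 } = -2455/1024
edge 14 of 15 (blue): { -3; -5/2; -39/16; -77/32; -307/128; -2455/1024 | -1227/512; -613/256; -153/64; -19/8; -9/4; -2; -1; 0 } = -4909/2048
edge 15 of 15 (blue): { -3; -5/2; -39/16; -77/32; -307/128; -2455/1024; -4909/2048 | -1227/512; -613/256; -153/64; -19/8; -9/4; -2; -1; 0 } = -9817/4096

-9817/4096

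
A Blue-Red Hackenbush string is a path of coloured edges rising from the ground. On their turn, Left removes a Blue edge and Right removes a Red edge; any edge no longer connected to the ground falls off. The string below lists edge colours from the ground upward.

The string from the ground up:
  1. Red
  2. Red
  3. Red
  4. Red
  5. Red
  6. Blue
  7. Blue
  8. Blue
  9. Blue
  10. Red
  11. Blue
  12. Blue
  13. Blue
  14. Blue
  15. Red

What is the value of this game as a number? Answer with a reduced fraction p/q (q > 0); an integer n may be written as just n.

Recurse on prefixes of the 15-edge string Red Red Red Red Red Blue Blue Blue Blue Red Blue Blue Blue Blue Red:
R: Left { none }, Right { 0 } = simplest -1
RR: Left { none }, Right { -1; 0 } = simplest -2
RRR: Left { none }, Right { -2; -1; 0 } = simplest -3
RRRR: Left { none }, Right { -3; -2; -1; 0 } = simplest -4
RRRRR: Left { none }, Right { -4; -3; -2; -1; 0 } = simplest -5
RRRRRB: Left { -5 }, Right { -4; -3; -2; -1; 0 } = simplest -9/2
RRRRRBB: Left { -5; -9/2 }, Right { -4; -3; -2; -1; 0 } = simplest -17/4
RRRRRBBB: Left { -5; -9/2; -17/4 }, Right { -4; -3; -2; -1; 0 } = simplest -33/8
RRRRRBBBB: Left { -5; -9/2; -17/4; -33/8 }, Right { -4; -3; -2; -1; 0 } = simplest -65/16
RRRRRBBBBR: Left { -5; -9/2; -17/4; -33/8 }, Right { -65/16; -4; -3; -2; -1; 0 } = simplest -131/32
RRRRRBBBBRB: Left { -5; -9/2; -17/4; -33/8; -131/32 }, Right { -65/16; -4; -3; -2; -1; 0 } = simplest -261/64
RRRRRBBBBRBB: Left { -5; -9/2; -17/4; -33/8; -131/32; -261/64 }, Right { -65/16; -4; -3; -2; -1; 0 } = simplest -521/128
RRRRRBBBBRBBB: Left { -5; -9/2; -17/4; -33/8; -131/32; -261/64; -521/128 }, Right { -65/16; -4; -3; -2; -1; 0 } = simplest -1041/256
RRRRRBBBBRBBBB: Left { -5; -9/2; -17/4; -33/8; -131/32; -261/64; -521/128; -1041/256 }, Right { -65/16; -4; -3; -2; -1; 0 } = simplest -2081/512
RRRRRBBBBRBBBBR: Left { -5; -9/2; -17/4; -33/8; -131/32; -261/64; -521/128; -1041/256 }, Right { -2081/512; -65/16; -4; -3; -2; -1; 0 } = simplest -4163/1024

-4163/1024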